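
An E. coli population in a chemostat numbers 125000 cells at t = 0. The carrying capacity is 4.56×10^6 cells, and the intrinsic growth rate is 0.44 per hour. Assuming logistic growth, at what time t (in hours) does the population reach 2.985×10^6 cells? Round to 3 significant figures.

A = (K − N₀)/N₀ = (4.56×10^6 − 125000)/125000 = 35.48.
Solve 4.56×10^6/(1 + 35.48·e^(−0.44t)) = 2.985×10^6: 1 + 35.48·e^(−0.44t) = 1.5276, so e^(−0.44t) = 0.0148714.
−0.44·t = ln(0.0148714) = -4.2083, so t = 4.2083/0.44 = 9.5643.

9.56 hours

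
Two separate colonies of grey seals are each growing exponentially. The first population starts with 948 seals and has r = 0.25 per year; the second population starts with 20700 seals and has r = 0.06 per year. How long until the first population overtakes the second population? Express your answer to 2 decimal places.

16.23 years

Set 948·e^(0.25t) = 20700·e^(0.06t).
e^((0.25 − 0.06)t) = 20700/948 → e^(0.19·t) = 21.835.
0.19·t = ln(21.835) = 3.0835, so t = 3.0835/0.19 = 16.229.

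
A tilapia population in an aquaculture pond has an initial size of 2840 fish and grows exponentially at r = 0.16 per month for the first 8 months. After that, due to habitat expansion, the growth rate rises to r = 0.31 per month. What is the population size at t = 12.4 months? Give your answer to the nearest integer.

39957 fish

Phase 1: N(8) = 2840·e^(0.16×8) = 2840·e^1.28 = 10214.5.
Phase 2 runs for 12.4 − 8 = 4.4 months at r = 0.31.
N(12.4) = 10214.5·e^(0.31×4.4) = 10214.5·e^1.364 = 39957.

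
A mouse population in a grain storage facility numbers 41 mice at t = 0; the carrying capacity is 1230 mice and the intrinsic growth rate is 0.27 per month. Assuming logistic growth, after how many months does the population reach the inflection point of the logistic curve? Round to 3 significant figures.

Logistic growth is fastest at N = K/2 = 615.
A = (K − N₀)/N₀ = 29. Set K/(1 + A·e^(−rt)) = K/2 → A·e^(−rt) = 1.
e^(−0.27t) = 1/29 = 0.0344828, so t = ln(29)/0.27 = 3.3673/0.27 = 12.471.

12.5 months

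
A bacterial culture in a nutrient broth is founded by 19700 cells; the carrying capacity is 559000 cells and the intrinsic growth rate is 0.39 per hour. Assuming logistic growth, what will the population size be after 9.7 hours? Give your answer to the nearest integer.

344442 cells

A = (K − N₀)/N₀ = (559000 − 19700)/19700 = 27.376.
N(t) = K/(1 + A·e^(−rt)) = 559000/(1 + 27.376×e^(−0.39×9.7)).
e^(−3.783) = 0.022754; denominator = 1 + 27.376×0.022754 = 1.6229.
N = 559000/1.6229 = 344442.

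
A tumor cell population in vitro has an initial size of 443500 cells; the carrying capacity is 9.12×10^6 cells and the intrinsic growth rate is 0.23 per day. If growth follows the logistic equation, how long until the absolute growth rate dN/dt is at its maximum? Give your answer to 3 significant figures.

Logistic growth is fastest at N = K/2 = 4.56×10^6.
A = (K − N₀)/N₀ = 19.564. Set K/(1 + A·e^(−rt)) = K/2 → A·e^(−rt) = 1.
e^(−0.23t) = 1/19.564 = 0.0511151, so t = ln(19.564)/0.23 = 2.9737/0.23 = 12.929.

12.9 days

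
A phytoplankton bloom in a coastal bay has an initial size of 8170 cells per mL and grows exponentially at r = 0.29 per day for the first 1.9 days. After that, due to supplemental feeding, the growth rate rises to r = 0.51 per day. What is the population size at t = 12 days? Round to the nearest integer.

Phase 1: N(1.9) = 8170·e^(0.29×1.9) = 8170·e^0.551 = 14174.8.
Phase 2 runs for 12 − 1.9 = 10.1 days at r = 0.51.
N(12) = 14174.8·e^(0.51×10.1) = 14174.8·e^5.151 = 2.446635×10^6.

2446635 cells per mL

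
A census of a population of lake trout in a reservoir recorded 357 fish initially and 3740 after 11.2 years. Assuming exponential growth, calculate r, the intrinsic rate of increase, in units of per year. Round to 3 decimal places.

From N(t) = N₀·e^(rt): e^(r·11.2) = 3740/357 = 10.476.
r·11.2 = ln(10.476) = 2.3491, so r = 2.3491/11.2 = 0.20974.

0.210 per year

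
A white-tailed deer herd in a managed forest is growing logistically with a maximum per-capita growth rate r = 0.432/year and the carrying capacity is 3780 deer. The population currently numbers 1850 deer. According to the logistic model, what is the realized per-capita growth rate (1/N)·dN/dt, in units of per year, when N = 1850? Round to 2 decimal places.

(1/N)·dN/dt = r(1 − N/K) = 0.432 × (1 − 1850/3780).
= 0.432 × 0.51058 = 0.22057.

0.22 per year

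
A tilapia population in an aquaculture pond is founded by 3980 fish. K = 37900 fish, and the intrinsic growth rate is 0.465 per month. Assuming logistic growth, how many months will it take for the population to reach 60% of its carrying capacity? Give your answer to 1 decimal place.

A = (K − N₀)/N₀ = (37900 − 3980)/3980 = 8.5226.
Solve 37900/(1 + 8.5226·e^(−0.465t)) = 22740: 1 + 8.5226·e^(−0.465t) = 1.6667, so e^(−0.465t) = 0.0782233.
−0.465·t = ln(0.0782233) = -2.5482, so t = 2.5482/0.465 = 5.48.

5.5 months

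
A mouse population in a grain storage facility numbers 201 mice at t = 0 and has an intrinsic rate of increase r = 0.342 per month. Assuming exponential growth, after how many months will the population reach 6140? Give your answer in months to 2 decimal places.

Set N₀·e^(rt) = 6140: e^(0.342·t) = 6140/201 = 30.547.
0.342·t = ln(30.547) = 3.4193, so t = 3.4193/0.342 = 9.9979.

10.00 months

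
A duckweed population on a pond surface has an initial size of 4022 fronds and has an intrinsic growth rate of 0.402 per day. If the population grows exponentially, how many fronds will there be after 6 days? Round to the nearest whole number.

N(t) = N₀·e^(rt) = 4022 × e^(0.402×6) = 4022 × e^2.412.
e^2.412 ≈ 11.156, so N ≈ 4022 × 11.156 = 44870.4.

44870 fronds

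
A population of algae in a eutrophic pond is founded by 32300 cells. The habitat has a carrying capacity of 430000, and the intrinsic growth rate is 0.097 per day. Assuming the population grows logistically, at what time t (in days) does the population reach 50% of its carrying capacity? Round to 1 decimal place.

25.9 days

A = (K − N₀)/N₀ = (430000 − 32300)/32300 = 12.313.
Solve 430000/(1 + 12.313·e^(−0.097t)) = 215000: 1 + 12.313·e^(−0.097t) = 2, so e^(−0.097t) = 0.081217.
−0.097·t = ln(0.081217) = -2.5106, so t = 2.5106/0.097 = 25.883.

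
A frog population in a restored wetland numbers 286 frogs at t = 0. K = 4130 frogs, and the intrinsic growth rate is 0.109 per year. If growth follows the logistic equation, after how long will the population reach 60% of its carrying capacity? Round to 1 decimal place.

27.6 years

A = (K − N₀)/N₀ = (4130 − 286)/286 = 13.441.
Solve 4130/(1 + 13.441·e^(−0.109t)) = 2478: 1 + 13.441·e^(−0.109t) = 1.6667, so e^(−0.109t) = 0.0496011.
−0.109·t = ln(0.0496011) = -3.0037, so t = 3.0037/0.109 = 27.557.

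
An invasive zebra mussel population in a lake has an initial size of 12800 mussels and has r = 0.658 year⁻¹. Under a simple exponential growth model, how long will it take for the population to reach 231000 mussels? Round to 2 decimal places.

Set N₀·e^(rt) = 231000: e^(0.658·t) = 231000/12800 = 18.047.
0.658·t = ln(18.047) = 2.893, so t = 2.893/0.658 = 4.3966.

4.40 years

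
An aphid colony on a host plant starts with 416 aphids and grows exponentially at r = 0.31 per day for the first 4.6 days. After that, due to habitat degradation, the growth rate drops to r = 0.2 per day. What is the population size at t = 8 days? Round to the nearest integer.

3418 aphids

Phase 1: N(4.6) = 416·e^(0.31×4.6) = 416·e^1.426 = 1731.4.
Phase 2 runs for 8 − 4.6 = 3.4 days at r = 0.2.
N(8) = 1731.4·e^(0.2×3.4) = 1731.4·e^0.68 = 3417.57.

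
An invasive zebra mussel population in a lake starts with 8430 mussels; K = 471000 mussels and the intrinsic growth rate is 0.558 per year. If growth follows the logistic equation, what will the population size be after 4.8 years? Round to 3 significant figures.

A = (K − N₀)/N₀ = (471000 − 8430)/8430 = 54.872.
N(t) = K/(1 + A·e^(−rt)) = 471000/(1 + 54.872×e^(−0.558×4.8)).
e^(−2.678) = 0.068673; denominator = 1 + 54.872×0.068673 = 4.7682.
N = 471000/4.7682 = 98779.1.

98800 mussels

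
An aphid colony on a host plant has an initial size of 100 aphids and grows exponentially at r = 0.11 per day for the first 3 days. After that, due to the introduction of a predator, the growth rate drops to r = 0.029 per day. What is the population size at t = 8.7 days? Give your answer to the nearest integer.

164 aphids

Phase 1: N(3) = 100·e^(0.11×3) = 100·e^0.33 = 139.097.
Phase 2 runs for 8.7 − 3 = 5.7 days at r = 0.029.
N(8.7) = 139.097·e^(0.029×5.7) = 139.097·e^0.1653 = 164.099.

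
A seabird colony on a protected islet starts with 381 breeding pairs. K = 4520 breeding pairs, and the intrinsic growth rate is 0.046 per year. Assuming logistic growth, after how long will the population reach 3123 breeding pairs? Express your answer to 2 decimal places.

69.35 years

A = (K − N₀)/N₀ = (4520 − 381)/381 = 10.864.
Solve 4520/(1 + 10.864·e^(−0.046t)) = 3123: 1 + 10.864·e^(−0.046t) = 1.4473, so e^(−0.046t) = 0.0411769.
−0.046·t = ln(0.0411769) = -3.1899, so t = 3.1899/0.046 = 69.345.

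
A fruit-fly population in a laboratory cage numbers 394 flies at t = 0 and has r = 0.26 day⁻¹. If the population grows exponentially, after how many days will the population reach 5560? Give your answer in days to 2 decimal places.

10.18 days

Set N₀·e^(rt) = 5560: e^(0.26·t) = 5560/394 = 14.112.
0.26·t = ln(14.112) = 2.647, so t = 2.647/0.26 = 10.181.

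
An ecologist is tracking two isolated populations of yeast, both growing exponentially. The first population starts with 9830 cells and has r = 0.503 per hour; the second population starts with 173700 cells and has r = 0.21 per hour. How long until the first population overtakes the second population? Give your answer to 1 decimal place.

9.8 hours

Set 9830·e^(0.503t) = 173700·e^(0.21t).
e^((0.503 − 0.21)t) = 173700/9830 → e^(0.293·t) = 17.67.
0.293·t = ln(17.67) = 2.8719, so t = 2.8719/0.293 = 9.8017.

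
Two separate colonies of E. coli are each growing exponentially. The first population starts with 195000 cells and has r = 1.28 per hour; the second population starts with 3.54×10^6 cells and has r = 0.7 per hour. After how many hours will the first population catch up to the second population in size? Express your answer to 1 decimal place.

5.0 hours

Set 195000·e^(1.28t) = 3.54×10^6·e^(0.7t).
e^((1.28 − 0.7)t) = 3.54×10^6/195000 → e^(0.58·t) = 18.154.
0.58·t = ln(18.154) = 2.8989, so t = 2.8989/0.58 = 4.9981.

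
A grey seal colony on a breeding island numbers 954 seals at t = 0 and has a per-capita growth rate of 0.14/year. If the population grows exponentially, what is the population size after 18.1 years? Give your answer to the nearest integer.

N(t) = N₀·e^(rt) = 954 × e^(0.14×18.1) = 954 × e^2.534.
e^2.534 ≈ 12.604, so N ≈ 954 × 12.604 = 12024.

12024 seals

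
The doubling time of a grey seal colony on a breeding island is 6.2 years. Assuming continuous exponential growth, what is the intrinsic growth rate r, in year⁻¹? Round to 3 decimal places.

r = ln(2)/t_d = 0.6931/6.2 = 0.1118.

0.112 per year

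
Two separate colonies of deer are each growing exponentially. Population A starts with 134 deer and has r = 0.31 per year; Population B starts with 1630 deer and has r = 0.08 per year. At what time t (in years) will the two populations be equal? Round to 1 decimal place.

10.9 years

Set 134·e^(0.31t) = 1630·e^(0.08t).
e^((0.31 − 0.08)t) = 1630/134 → e^(0.23·t) = 12.164.
0.23·t = ln(12.164) = 2.4985, so t = 2.4985/0.23 = 10.863.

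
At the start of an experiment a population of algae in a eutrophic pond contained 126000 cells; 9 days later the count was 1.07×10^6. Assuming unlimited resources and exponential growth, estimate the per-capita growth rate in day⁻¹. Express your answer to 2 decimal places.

0.24 per day

From N(t) = N₀·e^(rt): e^(r·9) = 1.07×10^6/126000 = 8.4921.
r·9 = ln(8.4921) = 2.1391, so r = 2.1391/9 = 0.23768.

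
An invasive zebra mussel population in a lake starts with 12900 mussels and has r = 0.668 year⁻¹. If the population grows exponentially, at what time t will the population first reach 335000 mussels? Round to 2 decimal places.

Set N₀·e^(rt) = 335000: e^(0.668·t) = 335000/12900 = 25.969.
0.668·t = ln(25.969) = 3.2569, so t = 3.2569/0.668 = 4.8756.

4.88 years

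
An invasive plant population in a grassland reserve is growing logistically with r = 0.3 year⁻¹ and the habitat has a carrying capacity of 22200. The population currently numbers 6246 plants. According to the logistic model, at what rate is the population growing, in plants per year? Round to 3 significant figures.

1350 plants per year

dN/dt = rN(1 − N/K) = 0.3 × 6246 × (1 − 6246/22200).
1 − 6246/22200 = 0.71865; dN/dt = 0.3 × 6246 × 0.71865 = 1346.6.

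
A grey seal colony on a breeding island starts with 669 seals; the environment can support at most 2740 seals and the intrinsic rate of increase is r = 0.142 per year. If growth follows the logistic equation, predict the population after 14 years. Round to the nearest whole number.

1924 seals

A = (K − N₀)/N₀ = (2740 − 669)/669 = 3.0957.
N(t) = K/(1 + A·e^(−rt)) = 2740/(1 + 3.0957×e^(−0.142×14)).
e^(−1.988) = 0.13697; denominator = 1 + 3.0957×0.13697 = 1.424.
N = 2740/1.424 = 1924.14.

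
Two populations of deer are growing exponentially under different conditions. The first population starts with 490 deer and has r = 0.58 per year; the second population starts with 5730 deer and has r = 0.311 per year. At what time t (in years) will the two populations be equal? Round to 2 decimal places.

9.14 years

Set 490·e^(0.58t) = 5730·e^(0.311t).
e^((0.58 − 0.311)t) = 5730/490 → e^(0.269·t) = 11.694.
0.269·t = ln(11.694) = 2.4591, so t = 2.4591/0.269 = 9.1415.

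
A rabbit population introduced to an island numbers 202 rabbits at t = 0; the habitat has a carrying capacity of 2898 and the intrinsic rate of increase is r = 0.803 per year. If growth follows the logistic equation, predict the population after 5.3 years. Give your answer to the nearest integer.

2437 rabbits

A = (K − N₀)/N₀ = (2898 − 202)/202 = 13.347.
N(t) = K/(1 + A·e^(−rt)) = 2898/(1 + 13.347×e^(−0.803×5.3)).
e^(−4.256) = 0.01418; denominator = 1 + 13.347×0.01418 = 1.1893.
N = 2898/1.1893 = 2436.81.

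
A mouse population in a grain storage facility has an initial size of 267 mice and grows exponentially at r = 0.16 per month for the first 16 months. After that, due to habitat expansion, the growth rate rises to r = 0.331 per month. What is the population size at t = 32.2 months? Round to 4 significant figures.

736300 mice

Phase 1: N(16) = 267·e^(0.16×16) = 267·e^2.56 = 3453.86.
Phase 2 runs for 32.2 − 16 = 16.2 months at r = 0.331.
N(32.2) = 3453.86·e^(0.331×16.2) = 3453.86·e^5.362 = 736341.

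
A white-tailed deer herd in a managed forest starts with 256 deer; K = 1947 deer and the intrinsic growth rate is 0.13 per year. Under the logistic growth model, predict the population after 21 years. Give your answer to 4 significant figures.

A = (K − N₀)/N₀ = (1947 − 256)/256 = 6.6055.
N(t) = K/(1 + A·e^(−rt)) = 1947/(1 + 6.6055×e^(−0.13×21)).
e^(−2.73) = 0.065219; denominator = 1 + 6.6055×0.065219 = 1.4308.
N = 1947/1.4308 = 1360.77.

1361 deer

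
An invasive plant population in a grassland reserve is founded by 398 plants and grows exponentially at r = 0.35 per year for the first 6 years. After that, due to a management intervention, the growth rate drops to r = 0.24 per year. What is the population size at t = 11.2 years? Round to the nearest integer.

11321 plants

Phase 1: N(6) = 398·e^(0.35×6) = 398·e^2.1 = 3250.14.
Phase 2 runs for 11.2 − 6 = 5.2 years at r = 0.24.
N(11.2) = 3250.14·e^(0.24×5.2) = 3250.14·e^1.248 = 11321.4.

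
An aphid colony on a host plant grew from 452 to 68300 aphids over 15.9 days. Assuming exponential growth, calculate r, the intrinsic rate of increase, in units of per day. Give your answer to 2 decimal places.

0.32 per day

From N(t) = N₀·e^(rt): e^(r·15.9) = 68300/452 = 151.11.
r·15.9 = ln(151.11) = 5.018, so r = 5.018/15.9 = 0.3156.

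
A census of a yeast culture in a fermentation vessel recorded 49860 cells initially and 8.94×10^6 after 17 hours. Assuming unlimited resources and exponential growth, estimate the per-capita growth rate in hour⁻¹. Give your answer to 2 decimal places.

From N(t) = N₀·e^(rt): e^(r·17) = 8.94×10^6/49860 = 179.3.
r·17 = ln(179.3) = 5.1891, so r = 5.1891/17 = 0.30524.

0.31 per hour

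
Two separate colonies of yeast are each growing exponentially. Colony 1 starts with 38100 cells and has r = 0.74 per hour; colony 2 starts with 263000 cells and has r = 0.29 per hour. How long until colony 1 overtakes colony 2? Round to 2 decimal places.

Set 38100·e^(0.74t) = 263000·e^(0.29t).
e^((0.74 − 0.29)t) = 263000/38100 → e^(0.45·t) = 6.9029.
0.45·t = ln(6.9029) = 1.9319, so t = 1.9319/0.45 = 4.2932.

4.29 hours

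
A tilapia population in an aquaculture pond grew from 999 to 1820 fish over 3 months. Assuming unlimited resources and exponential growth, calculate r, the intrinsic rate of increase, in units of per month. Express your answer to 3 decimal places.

From N(t) = N₀·e^(rt): e^(r·3) = 1820/999 = 1.8218.
r·3 = ln(1.8218) = 0.59984, so r = 0.59984/3 = 0.19995.

0.200 per month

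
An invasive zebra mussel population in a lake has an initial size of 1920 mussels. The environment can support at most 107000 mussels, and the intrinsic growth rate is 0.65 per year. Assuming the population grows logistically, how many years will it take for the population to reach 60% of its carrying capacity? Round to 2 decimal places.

6.78 years

A = (K − N₀)/N₀ = (107000 − 1920)/1920 = 54.729.
Solve 107000/(1 + 54.729·e^(−0.65t)) = 64200: 1 + 54.729·e^(−0.65t) = 1.6667, so e^(−0.65t) = 0.0121812.
−0.65·t = ln(0.0121812) = -4.4079, so t = 4.4079/0.65 = 6.7813.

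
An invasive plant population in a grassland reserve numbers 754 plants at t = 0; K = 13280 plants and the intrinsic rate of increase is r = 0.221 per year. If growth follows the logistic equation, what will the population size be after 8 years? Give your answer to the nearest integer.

A = (K − N₀)/N₀ = (13280 − 754)/754 = 16.613.
N(t) = K/(1 + A·e^(−rt)) = 13280/(1 + 16.613×e^(−0.221×8)).
e^(−1.768) = 0.17067; denominator = 1 + 16.613×0.17067 = 3.8354.
N = 13280/3.8354 = 3462.52.

3463 plants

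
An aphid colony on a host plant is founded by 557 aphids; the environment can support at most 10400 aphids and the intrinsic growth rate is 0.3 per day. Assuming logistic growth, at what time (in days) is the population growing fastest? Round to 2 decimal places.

Logistic growth is fastest at N = K/2 = 5200.
A = (K − N₀)/N₀ = 17.671. Set K/(1 + A·e^(−rt)) = K/2 → A·e^(−rt) = 1.
e^(−0.3t) = 1/17.671 = 0.0565884, so t = ln(17.671)/0.3 = 2.872/0.3 = 9.5732.

9.57 days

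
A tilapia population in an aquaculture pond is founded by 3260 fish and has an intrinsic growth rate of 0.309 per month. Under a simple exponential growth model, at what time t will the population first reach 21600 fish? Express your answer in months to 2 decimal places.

6.12 months

Set N₀·e^(rt) = 21600: e^(0.309·t) = 21600/3260 = 6.6258.
0.309·t = ln(6.6258) = 1.891, so t = 1.891/0.309 = 6.1196.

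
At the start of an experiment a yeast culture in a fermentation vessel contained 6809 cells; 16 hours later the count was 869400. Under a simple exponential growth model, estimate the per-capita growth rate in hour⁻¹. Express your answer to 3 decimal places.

From N(t) = N₀·e^(rt): e^(r·16) = 869400/6809 = 127.68.
r·16 = ln(127.68) = 4.8496, so r = 4.8496/16 = 0.3031.

0.303 per hour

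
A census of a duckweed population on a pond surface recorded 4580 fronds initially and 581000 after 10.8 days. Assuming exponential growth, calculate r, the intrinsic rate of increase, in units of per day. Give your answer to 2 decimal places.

From N(t) = N₀·e^(rt): e^(r·10.8) = 581000/4580 = 126.86.
r·10.8 = ln(126.86) = 4.8431, so r = 4.8431/10.8 = 0.44843.

0.45 per day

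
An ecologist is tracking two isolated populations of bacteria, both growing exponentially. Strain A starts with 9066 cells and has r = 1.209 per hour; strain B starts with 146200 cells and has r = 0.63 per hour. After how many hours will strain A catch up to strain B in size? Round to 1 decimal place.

4.8 hours

Set 9066·e^(1.209t) = 146200·e^(0.63t).
e^((1.209 − 0.63)t) = 146200/9066 → e^(0.579·t) = 16.126.
0.579·t = ln(16.126) = 2.7804, so t = 2.7804/0.579 = 4.8021.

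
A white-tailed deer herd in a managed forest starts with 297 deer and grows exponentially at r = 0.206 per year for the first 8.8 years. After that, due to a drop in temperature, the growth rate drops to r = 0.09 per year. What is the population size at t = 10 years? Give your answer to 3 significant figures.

2030 deer

Phase 1: N(8.8) = 297·e^(0.206×8.8) = 297·e^1.813 = 1819.89.
Phase 2 runs for 10 − 8.8 = 1.2 years at r = 0.09.
N(10) = 1819.89·e^(0.09×1.2) = 1819.89·e^0.108 = 2027.45.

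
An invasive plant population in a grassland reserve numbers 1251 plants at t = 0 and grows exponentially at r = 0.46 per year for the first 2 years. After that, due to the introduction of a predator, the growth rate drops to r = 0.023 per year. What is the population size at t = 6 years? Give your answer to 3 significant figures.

3440 plants

Phase 1: N(2) = 1251·e^(0.46×2) = 1251·e^0.92 = 3139.12.
Phase 2 runs for 6 − 2 = 4 years at r = 0.023.
N(6) = 3139.12·e^(0.023×4) = 3139.12·e^0.092 = 3441.62.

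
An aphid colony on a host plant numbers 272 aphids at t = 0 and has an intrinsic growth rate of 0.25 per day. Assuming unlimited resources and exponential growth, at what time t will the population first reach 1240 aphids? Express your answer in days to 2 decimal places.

6.07 days

Set N₀·e^(rt) = 1240: e^(0.25·t) = 1240/272 = 4.5588.
0.25·t = ln(4.5588) = 1.5171, so t = 1.5171/0.25 = 6.0683.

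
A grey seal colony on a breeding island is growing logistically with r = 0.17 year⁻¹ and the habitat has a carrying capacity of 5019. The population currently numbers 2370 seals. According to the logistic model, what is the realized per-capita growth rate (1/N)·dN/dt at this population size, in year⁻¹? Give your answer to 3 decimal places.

(1/N)·dN/dt = r(1 − N/K) = 0.17 × (1 − 2370/5019).
= 0.17 × 0.52779 = 0.089725.

0.090 per year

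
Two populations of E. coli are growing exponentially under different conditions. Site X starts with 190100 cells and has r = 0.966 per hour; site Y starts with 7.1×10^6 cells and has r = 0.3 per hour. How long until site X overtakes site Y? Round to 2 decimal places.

Set 190100·e^(0.966t) = 7.1×10^6·e^(0.3t).
e^((0.966 − 0.3)t) = 7.1×10^6/190100 → e^(0.666·t) = 37.349.
0.666·t = ln(37.349) = 3.6203, so t = 3.6203/0.666 = 5.4359.

5.44 hours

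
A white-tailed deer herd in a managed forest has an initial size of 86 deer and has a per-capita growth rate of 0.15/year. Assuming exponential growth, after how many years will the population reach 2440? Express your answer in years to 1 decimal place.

22.3 years

Set N₀·e^(rt) = 2440: e^(0.15·t) = 2440/86 = 28.372.
0.15·t = ln(28.372) = 3.3454, so t = 3.3454/0.15 = 22.303.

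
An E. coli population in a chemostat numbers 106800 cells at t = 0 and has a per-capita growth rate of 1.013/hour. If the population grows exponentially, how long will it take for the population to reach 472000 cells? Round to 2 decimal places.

Set N₀·e^(rt) = 472000: e^(1.013·t) = 472000/106800 = 4.4195.
1.013·t = ln(4.4195) = 1.486, so t = 1.486/1.013 = 1.467.

1.47 hours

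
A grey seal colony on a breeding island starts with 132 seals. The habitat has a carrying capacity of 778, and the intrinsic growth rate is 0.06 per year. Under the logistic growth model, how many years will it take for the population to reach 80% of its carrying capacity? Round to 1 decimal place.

A = (K − N₀)/N₀ = (778 − 132)/132 = 4.8939.
Solve 778/(1 + 4.8939·e^(−0.06t)) = 622.4: 1 + 4.8939·e^(−0.06t) = 1.25, so e^(−0.06t) = 0.0510836.
−0.06·t = ln(0.0510836) = -2.9743, so t = 2.9743/0.06 = 49.572.

49.6 years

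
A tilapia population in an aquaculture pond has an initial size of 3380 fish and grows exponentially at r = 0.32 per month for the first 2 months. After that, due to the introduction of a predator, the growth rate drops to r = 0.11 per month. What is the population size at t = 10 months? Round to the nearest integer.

Phase 1: N(2) = 3380·e^(0.32×2) = 3380·e^0.64 = 6410.11.
Phase 2 runs for 10 − 2 = 8 months at r = 0.11.
N(10) = 6410.11·e^(0.11×8) = 6410.11·e^0.88 = 15454.1.

15454 fish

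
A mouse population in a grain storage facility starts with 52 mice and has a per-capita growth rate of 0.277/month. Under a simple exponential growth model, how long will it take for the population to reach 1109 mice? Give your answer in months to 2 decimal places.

11.05 months

Set N₀·e^(rt) = 1109: e^(0.277·t) = 1109/52 = 21.327.
0.277·t = ln(21.327) = 3.06, so t = 3.06/0.277 = 11.047.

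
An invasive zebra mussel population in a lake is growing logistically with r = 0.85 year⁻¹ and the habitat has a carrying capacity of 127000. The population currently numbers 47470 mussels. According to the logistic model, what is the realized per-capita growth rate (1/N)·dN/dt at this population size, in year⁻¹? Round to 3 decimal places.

(1/N)·dN/dt = r(1 − N/K) = 0.85 × (1 − 47470/127000).
= 0.85 × 0.62622 = 0.53229.

0.532 per year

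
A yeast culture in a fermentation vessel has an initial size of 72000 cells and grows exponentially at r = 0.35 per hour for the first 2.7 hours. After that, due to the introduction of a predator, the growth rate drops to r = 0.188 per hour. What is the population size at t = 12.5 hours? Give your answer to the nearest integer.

Phase 1: N(2.7) = 72000·e^(0.35×2.7) = 72000·e^0.945 = 185243.
Phase 2 runs for 12.5 − 2.7 = 9.8 hours at r = 0.188.
N(12.5) = 185243·e^(0.188×9.8) = 185243·e^1.842 = 1.16919×10^6.

1169190 cells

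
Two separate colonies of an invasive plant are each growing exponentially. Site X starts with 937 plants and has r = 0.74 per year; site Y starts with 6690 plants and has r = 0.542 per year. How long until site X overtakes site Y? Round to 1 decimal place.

9.9 years

Set 937·e^(0.74t) = 6690·e^(0.542t).
e^((0.74 − 0.542)t) = 6690/937 → e^(0.198·t) = 7.1398.
0.198·t = ln(7.1398) = 1.9657, so t = 1.9657/0.198 = 9.9277.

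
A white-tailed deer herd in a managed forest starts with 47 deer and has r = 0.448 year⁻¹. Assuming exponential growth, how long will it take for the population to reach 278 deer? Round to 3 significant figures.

3.97 years

Set N₀·e^(rt) = 278: e^(0.448·t) = 278/47 = 5.9149.
0.448·t = ln(5.9149) = 1.7775, so t = 1.7775/0.448 = 3.9676.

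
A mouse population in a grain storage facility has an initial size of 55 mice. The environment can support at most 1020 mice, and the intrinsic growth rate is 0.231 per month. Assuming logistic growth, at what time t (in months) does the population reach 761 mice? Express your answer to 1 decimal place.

A = (K − N₀)/N₀ = (1020 − 55)/55 = 17.545.
Solve 1020/(1 + 17.545·e^(−0.231t)) = 761: 1 + 17.545·e^(−0.231t) = 1.3403, so e^(−0.231t) = 0.0193977.
−0.231·t = ln(0.0193977) = -3.9426, so t = 3.9426/0.231 = 17.068.

17.1 months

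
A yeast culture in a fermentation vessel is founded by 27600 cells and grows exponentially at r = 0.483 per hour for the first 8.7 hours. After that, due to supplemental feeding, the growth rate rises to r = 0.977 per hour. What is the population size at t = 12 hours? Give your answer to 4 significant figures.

Phase 1: N(8.7) = 27600·e^(0.483×8.7) = 27600·e^4.202 = 1.844412×10^6.
Phase 2 runs for 12 − 8.7 = 3.3 hours at r = 0.977.
N(12) = 1.844412×10^6·e^(0.977×3.3) = 1.844412×10^6·e^3.224 = 4.635182×10^7.

46350000 cells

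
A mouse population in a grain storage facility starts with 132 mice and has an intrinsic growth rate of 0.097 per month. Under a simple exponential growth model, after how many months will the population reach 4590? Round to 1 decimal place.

Set N₀·e^(rt) = 4590: e^(0.097·t) = 4590/132 = 34.773.
0.097·t = ln(34.773) = 3.5488, so t = 3.5488/0.097 = 36.586.

36.6 months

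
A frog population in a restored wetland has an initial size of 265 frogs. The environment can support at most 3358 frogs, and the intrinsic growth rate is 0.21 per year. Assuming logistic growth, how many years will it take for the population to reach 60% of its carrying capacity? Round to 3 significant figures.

13.6 years

A = (K − N₀)/N₀ = (3358 − 265)/265 = 11.672.
Solve 3358/(1 + 11.672·e^(−0.21t)) = 2014.8: 1 + 11.672·e^(−0.21t) = 1.6667, so e^(−0.21t) = 0.0571182.
−0.21·t = ln(0.0571182) = -2.8626, so t = 2.8626/0.21 = 13.632.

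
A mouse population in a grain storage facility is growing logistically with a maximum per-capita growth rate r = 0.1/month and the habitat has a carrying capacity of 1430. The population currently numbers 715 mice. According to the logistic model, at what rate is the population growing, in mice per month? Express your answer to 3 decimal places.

dN/dt = rN(1 − N/K) = 0.1 × 715 × (1 − 715/1430).
1 − 715/1430 = 0.5; dN/dt = 0.1 × 715 × 0.5 = 35.75.

35.750 mice per month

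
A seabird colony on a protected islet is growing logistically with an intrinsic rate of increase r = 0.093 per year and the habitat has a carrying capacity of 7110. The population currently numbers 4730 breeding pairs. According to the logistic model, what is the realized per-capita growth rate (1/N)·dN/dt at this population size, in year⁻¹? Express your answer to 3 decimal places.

0.031 per year

(1/N)·dN/dt = r(1 − N/K) = 0.093 × (1 − 4730/7110).
= 0.093 × 0.33474 = 0.031131.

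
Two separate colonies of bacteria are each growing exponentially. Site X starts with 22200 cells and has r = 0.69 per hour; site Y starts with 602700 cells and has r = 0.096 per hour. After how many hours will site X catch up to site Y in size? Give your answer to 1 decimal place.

5.6 hours

Set 22200·e^(0.69t) = 602700·e^(0.096t).
e^((0.69 − 0.096)t) = 602700/22200 → e^(0.594·t) = 27.149.
0.594·t = ln(27.149) = 3.3013, so t = 3.3013/0.594 = 5.5578.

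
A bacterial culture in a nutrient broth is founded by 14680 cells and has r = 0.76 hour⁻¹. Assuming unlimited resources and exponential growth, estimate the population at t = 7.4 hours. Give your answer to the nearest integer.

N(t) = N₀·e^(rt) = 14680 × e^(0.76×7.4) = 14680 × e^5.624.
e^5.624 ≈ 277, so N ≈ 14680 × 277 = 4.066289×10^6.

4066289 cells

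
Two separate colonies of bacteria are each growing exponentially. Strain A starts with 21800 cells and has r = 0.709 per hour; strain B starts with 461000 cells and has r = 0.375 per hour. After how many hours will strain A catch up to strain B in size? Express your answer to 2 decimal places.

9.14 hours

Set 21800·e^(0.709t) = 461000·e^(0.375t).
e^((0.709 − 0.375)t) = 461000/21800 → e^(0.334·t) = 21.147.
0.334·t = ln(21.147) = 3.0515, so t = 3.0515/0.334 = 9.1362.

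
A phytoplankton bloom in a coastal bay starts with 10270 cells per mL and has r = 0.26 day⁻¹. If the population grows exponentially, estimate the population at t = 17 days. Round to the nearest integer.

853399 cells per mL

N(t) = N₀·e^(rt) = 10270 × e^(0.26×17) = 10270 × e^4.42.
e^4.42 ≈ 83.096, so N ≈ 10270 × 83.096 = 853399.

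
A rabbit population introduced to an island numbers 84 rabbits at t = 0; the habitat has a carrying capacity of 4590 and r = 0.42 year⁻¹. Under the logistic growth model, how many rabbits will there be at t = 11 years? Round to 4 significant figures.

3003 rabbits

A = (K − N₀)/N₀ = (4590 − 84)/84 = 53.643.
N(t) = K/(1 + A·e^(−rt)) = 4590/(1 + 53.643×e^(−0.42×11)).
e^(−4.62) = 0.0098528; denominator = 1 + 53.643×0.0098528 = 1.5285.
N = 4590/1.5285 = 3002.88.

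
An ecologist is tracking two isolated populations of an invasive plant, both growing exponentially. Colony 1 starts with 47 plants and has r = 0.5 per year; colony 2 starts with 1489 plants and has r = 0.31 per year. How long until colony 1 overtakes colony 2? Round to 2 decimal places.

18.19 years

Set 47·e^(0.5t) = 1489·e^(0.31t).
e^((0.5 − 0.31)t) = 1489/47 → e^(0.19·t) = 31.681.
0.19·t = ln(31.681) = 3.4557, so t = 3.4557/0.19 = 18.188.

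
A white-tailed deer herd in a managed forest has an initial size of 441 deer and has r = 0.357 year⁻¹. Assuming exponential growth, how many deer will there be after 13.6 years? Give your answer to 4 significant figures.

56630 deer

N(t) = N₀·e^(rt) = 441 × e^(0.357×13.6) = 441 × e^4.855.
e^4.855 ≈ 128.41, so N ≈ 441 × 128.41 = 56627.2.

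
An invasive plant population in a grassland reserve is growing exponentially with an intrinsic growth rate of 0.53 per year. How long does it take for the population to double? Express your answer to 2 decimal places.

1.31 years

Doubling time t_d = ln(2)/r = 0.6931/0.53 = 1.3078.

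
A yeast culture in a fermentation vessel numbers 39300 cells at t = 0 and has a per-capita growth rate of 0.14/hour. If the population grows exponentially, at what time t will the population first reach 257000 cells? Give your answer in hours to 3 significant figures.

Set N₀·e^(rt) = 257000: e^(0.14·t) = 257000/39300 = 6.5394.
0.14·t = ln(6.5394) = 1.8779, so t = 1.8779/0.14 = 13.413.

13.4 hours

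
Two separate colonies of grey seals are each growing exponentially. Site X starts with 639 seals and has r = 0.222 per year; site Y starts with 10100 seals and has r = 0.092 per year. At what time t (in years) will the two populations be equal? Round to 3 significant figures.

Set 639·e^(0.222t) = 10100·e^(0.092t).
e^((0.222 − 0.092)t) = 10100/639 → e^(0.13·t) = 15.806.
0.13·t = ln(15.806) = 2.7604, so t = 2.7604/0.13 = 21.234.

21.2 years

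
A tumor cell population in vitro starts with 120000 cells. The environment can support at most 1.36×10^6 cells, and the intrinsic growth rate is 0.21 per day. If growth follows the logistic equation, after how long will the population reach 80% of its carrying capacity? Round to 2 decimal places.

A = (K − N₀)/N₀ = (1.36×10^6 − 120000)/120000 = 10.333.
Solve 1.36×10^6/(1 + 10.333·e^(−0.21t)) = 1.088×10^6: 1 + 10.333·e^(−0.21t) = 1.25, so e^(−0.21t) = 0.0241935.
−0.21·t = ln(0.0241935) = -3.7217, so t = 3.7217/0.21 = 17.722.

17.72 days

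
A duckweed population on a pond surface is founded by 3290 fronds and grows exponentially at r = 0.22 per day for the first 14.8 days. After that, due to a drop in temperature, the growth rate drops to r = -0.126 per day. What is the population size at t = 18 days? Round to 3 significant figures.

57000 fronds

Phase 1: N(14.8) = 3290·e^(0.22×14.8) = 3290·e^3.256 = 85360.9.
Phase 2 runs for 18 − 14.8 = 3.2 days at r = -0.126.
N(18) = 85360.9·e^(-0.126×3.2) = 85360.9·e^-0.4032 = 57036.3.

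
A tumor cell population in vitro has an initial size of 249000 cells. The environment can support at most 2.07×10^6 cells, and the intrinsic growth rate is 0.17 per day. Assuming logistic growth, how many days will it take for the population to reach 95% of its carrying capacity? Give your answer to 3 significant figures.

A = (K − N₀)/N₀ = (2.07×10^6 − 249000)/249000 = 7.3133.
Solve 2.07×10^6/(1 + 7.3133·e^(−0.17t)) = 1.9665×10^6: 1 + 7.3133·e^(−0.17t) = 1.0526, so e^(−0.17t) = 0.00719674.
−0.17·t = ln(0.00719674) = -4.9341, so t = 4.9341/0.17 = 29.024.

29.0 days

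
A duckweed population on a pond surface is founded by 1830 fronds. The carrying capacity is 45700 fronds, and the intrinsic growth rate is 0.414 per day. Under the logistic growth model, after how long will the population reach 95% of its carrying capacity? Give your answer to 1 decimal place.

14.8 days

A = (K − N₀)/N₀ = (45700 − 1830)/1830 = 23.973.
Solve 45700/(1 + 23.973·e^(−0.414t)) = 43415: 1 + 23.973·e^(−0.414t) = 1.0526, so e^(−0.414t) = 0.00219548.
−0.414·t = ln(0.00219548) = -6.1214, so t = 6.1214/0.414 = 14.786.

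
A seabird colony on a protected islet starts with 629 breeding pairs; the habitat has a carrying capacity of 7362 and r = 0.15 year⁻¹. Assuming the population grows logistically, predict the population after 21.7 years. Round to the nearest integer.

5210 breeding pairs

A = (K − N₀)/N₀ = (7362 − 629)/629 = 10.704.
N(t) = K/(1 + A·e^(−rt)) = 7362/(1 + 10.704×e^(−0.15×21.7)).
e^(−3.255) = 0.038581; denominator = 1 + 10.704×0.038581 = 1.413.
N = 7362/1.413 = 5210.26.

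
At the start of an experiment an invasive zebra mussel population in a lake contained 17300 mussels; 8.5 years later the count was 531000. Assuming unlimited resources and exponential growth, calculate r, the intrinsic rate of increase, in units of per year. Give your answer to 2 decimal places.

From N(t) = N₀·e^(rt): e^(r·8.5) = 531000/17300 = 30.694.
r·8.5 = ln(30.694) = 3.4241, so r = 3.4241/8.5 = 0.40283.

0.40 per year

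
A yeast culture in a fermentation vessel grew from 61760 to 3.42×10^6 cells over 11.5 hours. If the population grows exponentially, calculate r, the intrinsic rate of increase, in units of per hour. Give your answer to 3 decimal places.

0.349 per hour

From N(t) = N₀·e^(rt): e^(r·11.5) = 3.42×10^6/61760 = 55.376.
r·11.5 = ln(55.376) = 4.0141, so r = 4.0141/11.5 = 0.34906.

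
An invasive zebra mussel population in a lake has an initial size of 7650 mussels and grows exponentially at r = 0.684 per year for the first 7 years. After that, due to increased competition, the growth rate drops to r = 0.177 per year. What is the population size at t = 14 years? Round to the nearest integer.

3170694 mussels

Phase 1: N(7) = 7650·e^(0.684×7) = 7650·e^4.788 = 918467.
Phase 2 runs for 14 − 7 = 7 years at r = 0.177.
N(14) = 918467·e^(0.177×7) = 918467·e^1.239 = 3.170694×10^6.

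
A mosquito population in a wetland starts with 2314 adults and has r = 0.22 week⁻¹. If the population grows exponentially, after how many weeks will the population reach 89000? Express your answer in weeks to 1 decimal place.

Set N₀·e^(rt) = 89000: e^(0.22·t) = 89000/2314 = 38.462.
0.22·t = ln(38.462) = 3.6497, so t = 3.6497/0.22 = 16.589.

16.6 weeks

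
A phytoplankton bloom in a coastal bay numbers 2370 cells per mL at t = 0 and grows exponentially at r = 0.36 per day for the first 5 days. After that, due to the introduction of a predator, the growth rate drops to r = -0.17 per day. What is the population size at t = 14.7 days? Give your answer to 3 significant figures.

2760 cells per mL

Phase 1: N(5) = 2370·e^(0.36×5) = 2370·e^1.8 = 14337.7.
Phase 2 runs for 14.7 − 5 = 9.7 days at r = -0.17.
N(14.7) = 14337.7·e^(-0.17×9.7) = 14337.7·e^-1.649 = 2756.3.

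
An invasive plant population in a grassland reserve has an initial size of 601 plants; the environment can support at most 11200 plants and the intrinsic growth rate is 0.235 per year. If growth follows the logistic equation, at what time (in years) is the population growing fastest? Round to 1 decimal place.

Logistic growth is fastest at N = K/2 = 5600.
A = (K − N₀)/N₀ = 17.636. Set K/(1 + A·e^(−rt)) = K/2 → A·e^(−rt) = 1.
e^(−0.235t) = 1/17.636 = 0.0567035, so t = ln(17.636)/0.235 = 2.8699/0.235 = 12.212.

12.2 years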